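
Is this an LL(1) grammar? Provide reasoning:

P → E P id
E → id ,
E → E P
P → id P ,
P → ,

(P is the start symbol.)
No. Predict set conflict for P: { 'id' }

Relevant sets:
  FIRST(E) = { 'id' }

For P:
  PREDICT(P → E P id) = { 'id' }
  PREDICT(P → id P ',') = { 'id' }
  PREDICT(P → ',') = { ',' }
For E:
  PREDICT(E → id ',') = { 'id' }
  PREDICT(E → E P) = { 'id' }

Conflict found: Predict set conflict for P: { 'id' }
The grammar is NOT LL(1).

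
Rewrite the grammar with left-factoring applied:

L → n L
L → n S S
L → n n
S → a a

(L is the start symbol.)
L → n L'
L' → L
L' → S S
L' → n
S → a a

Left-factoring transforms A → αβ₁ | αβ₂ into A → αA' and A' → β₁ | β₂
(α is the longest common prefix among the alternatives). Repeat until
no nonterminal has two alternatives with a common prefix.

Round 1: L has alternatives sharing prefix 'n'. Introduce L': L → n L'
  Add: L' → L
  Add: L' → S S
  Add: L' → n

No remaining common prefixes — done.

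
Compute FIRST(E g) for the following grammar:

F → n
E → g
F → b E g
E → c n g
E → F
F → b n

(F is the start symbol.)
{ 'b', 'c', 'g', 'n' }

FIRST sets of the non-terminals involved (from the grammar, by fixed-point iteration):
  FIRST(E) = { 'b', 'c', 'g', 'n' }

To compute FIRST(E g), process the symbols left to right:
Symbol E is a non-terminal. Add FIRST(E) \ {ε} = { 'b', 'c', 'g', 'n' }
E is not nullable (ε ∉ FIRST(E)), so stop here.
FIRST(E g) = { 'b', 'c', 'g', 'n' }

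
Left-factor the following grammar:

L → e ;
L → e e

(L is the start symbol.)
L → e L'
L' → ;
L' → e

Left-factoring transforms A → αβ₁ | αβ₂ into A → αA' and A' → β₁ | β₂
(α is the longest common prefix among the alternatives). Repeat until
no nonterminal has two alternatives with a common prefix.

Round 1: L has alternatives sharing prefix 'e'. Introduce L': L → e L'
  Add: L' → ;
  Add: L' → e

No remaining common prefixes — done.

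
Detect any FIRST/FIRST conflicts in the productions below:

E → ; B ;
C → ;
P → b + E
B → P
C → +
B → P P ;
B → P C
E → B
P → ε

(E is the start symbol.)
Yes. E → ';' B ';' / E → B on { ';' }; B → P / B → P P ';' on { 'b' }; B → P / B → P C on { 'b' }; B → P P ';' / B → P C on { ';', 'b' }

A FIRST/FIRST conflict occurs when two productions N → α and N → β for the same non-terminal have FIRST(α) ∩ FIRST(β) ≠ ∅ (with ε ∈ FIRST of a nullable right-hand side, so two nullable alternatives also conflict).

FIRST sets of the non-terminals at (or reachable through a nullable prefix from) the front of some alternative:
  FIRST(B) = { '+', ';', 'b', ε }
  FIRST(P) = { 'b', ε }
  FIRST(C) = { '+', ';' }

Productions for E:
  E → ; B ;: FIRST = { ';' }
  E → B: FIRST = { '+', ';', 'b', ε }
Productions for C:
  C → ;: FIRST = { ';' }
  C → +: FIRST = { '+' }
Productions for P:
  P → b + E: FIRST = { 'b' }
  P → ε: FIRST = { ε }
Productions for B:
  B → P: FIRST = { 'b', ε }
  B → P P ;: FIRST = { ';', 'b' }
  B → P C: FIRST = { '+', ';', 'b' }

Conflict for E: E → ; B ; and E → B
  Overlap: { ';' }
Conflict for B: B → P and B → P P ;
  Overlap: { 'b' }
Conflict for B: B → P and B → P C
  Overlap: { 'b' }
Conflict for B: B → P P ; and B → P C
  Overlap: { ';', 'b' }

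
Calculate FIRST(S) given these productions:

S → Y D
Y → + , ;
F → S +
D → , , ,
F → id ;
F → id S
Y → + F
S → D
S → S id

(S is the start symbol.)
To compute FIRST(S), examine every production with S on the left-hand side, reading each right-hand side left to right until a non-nullable symbol is reached.

FIRST sets of the other non-terminals involved (by the same procedure, iterated to a fixed point):
  FIRST(Y) = { '+' }
  FIRST(D) = { ',' }

From S → Y D:
  - Y is a non-terminal: add FIRST(Y) \ {ε} = { '+' }
    Y is not nullable, so stop
From S → D:
  - D is a non-terminal: add FIRST(D) \ {ε} = { ',' }
    D is not nullable, so stop
From S → S id:
  - S is the symbol being defined: contributes nothing new
    S is not nullable, so stop

Collecting: FIRST(S) = { '+', ',' }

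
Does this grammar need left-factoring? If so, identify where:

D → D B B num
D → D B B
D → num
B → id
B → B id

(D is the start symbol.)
Yes, D has productions with common prefix 'D B B'

Left-factoring is needed when two productions for the same non-terminal
share a common prefix on the right-hand side.

Productions for D:
  D → D B B num
  D → D B B
  D → num
Productions for B:
  B → id
  B → B id

Found common prefix 'D B B' in productions for D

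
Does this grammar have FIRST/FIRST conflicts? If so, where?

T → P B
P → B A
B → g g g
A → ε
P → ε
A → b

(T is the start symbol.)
FIRST sets of the non-terminals at (or reachable through a nullable prefix from) the front of some alternative:
  FIRST(B) = { 'g' }

Productions for P:
  P → B A: FIRST = { 'g' }
  P → ε: FIRST = { ε }
Productions for A:
  A → ε: FIRST = { ε }
  A → b: FIRST = { 'b' }
T, B have only one production, so no FIRST/FIRST conflict is possible there.

All alternatives of each non-terminal have pairwise disjoint FIRST sets.

Answer: No FIRST/FIRST conflicts.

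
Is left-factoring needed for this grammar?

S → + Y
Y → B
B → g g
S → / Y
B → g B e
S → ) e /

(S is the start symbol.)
Left-factoring is needed when two productions for the same non-terminal
share a common prefix on the right-hand side.

Productions for S:
  S → + Y
  S → / Y
  S → ) e /
Productions for B:
  B → g g
  B → g B e

Found common prefix 'g' in productions for B

Answer: Yes, B has productions with common prefix 'g'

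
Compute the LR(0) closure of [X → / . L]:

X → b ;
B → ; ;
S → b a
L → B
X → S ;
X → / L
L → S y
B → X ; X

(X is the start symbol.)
Start with: [X → / . L]
  [X → / . L] has the dot before L: add [L → . B], [L → . S y]
  [L → . B] has the dot before B: add [B → . ; ;], [B → . X ; X]
  [L → . S y] has the dot before S: add [S → . b a]
  [B → . X ; X] has the dot before X: add [X → . b ;], [X → . S ;], [X → . / L]
No further items can be added.

CLOSURE = { [B → . ; ;], [B → . X ; X], [L → . B], [L → . S y], [S → . b a], [X → . / L], [X → . S ;], [X → . b ;], [X → / . L] }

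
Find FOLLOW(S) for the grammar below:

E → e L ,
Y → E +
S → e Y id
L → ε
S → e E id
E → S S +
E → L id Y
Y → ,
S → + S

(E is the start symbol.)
{ '+', 'e' }

In E → S S +: S is followed by S '+', add FIRST(S '+') \ {ε} = { '+', 'e' }
In E → S S +: S is followed by '+', add FIRST('+') \ {ε} = { '+' }
In S → + S: S is at the end; this adds FOLLOW(S) to itself — nothing new

Taking the union: FOLLOW(S) = { '+', 'e' }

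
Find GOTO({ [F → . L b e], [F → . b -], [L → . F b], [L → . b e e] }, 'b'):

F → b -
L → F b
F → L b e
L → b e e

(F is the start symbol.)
GOTO(I, 'b') = CLOSURE({ [A → αX.β] : [A → α.Xβ] ∈ I, X = 'b' })

Items with dot before 'b', with the dot advanced:
  [F → . b -] → [F → b . -]
  [L → . b e e] → [L → b . e e]
Closure adds nothing (no advanced item has the dot before a non-terminal).

GOTO = { [F → b . -], [L → b . e e] }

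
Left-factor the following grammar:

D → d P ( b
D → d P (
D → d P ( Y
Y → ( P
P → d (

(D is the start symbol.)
Left-factoring transforms A → αβ₁ | αβ₂ into A → αA' and A' → β₁ | β₂
(α is the longest common prefix among the alternatives). Repeat until
no nonterminal has two alternatives with a common prefix.

Round 1: D has alternatives sharing prefix 'd P ('. Introduce D': D → d P ( D'
  Add: D' → b
  Add: D' → ε
  Add: D' → Y

No remaining common prefixes — done.

Resulting grammar:
D → d P ( D'
D' → b
D' → ε
D' → Y
Y → ( P
P → d (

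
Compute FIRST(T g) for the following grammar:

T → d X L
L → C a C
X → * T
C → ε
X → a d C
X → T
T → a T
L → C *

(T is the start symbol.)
{ 'a', 'd' }

FIRST sets of the non-terminals involved (from the grammar, by fixed-point iteration):
  FIRST(T) = { 'a', 'd' }

To compute FIRST(T g), process the symbols left to right:
Symbol T is a non-terminal. Add FIRST(T) \ {ε} = { 'a', 'd' }
T is not nullable (ε ∉ FIRST(T)), so stop here.
FIRST(T g) = { 'a', 'd' }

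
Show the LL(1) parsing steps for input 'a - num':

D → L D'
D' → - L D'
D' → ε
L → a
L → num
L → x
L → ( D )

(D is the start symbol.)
Stack is shown with the top on the left.

Stack     Input      Action
---------------------------
D $       a - num $  output D → L D'
L D' $    a - num $  output L → a
a D' $    a - num $  match 'a'
D' $      - num $    output D' → - L D'
- L D' $  - num $    match '-'
L D' $    num $      output L → num
num D' $  num $      match 'num'
D' $      $          output D' → ε
$         $          accept

The string is accepted.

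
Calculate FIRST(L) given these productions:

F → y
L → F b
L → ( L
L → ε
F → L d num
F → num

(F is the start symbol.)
{ '(', 'd', 'num', 'y', ε }

FIRST sets of the other non-terminals involved (by the same procedure, iterated to a fixed point):
  FIRST(F) = { '(', 'd', 'num', 'y' }

From L → F b:
  - F is a non-terminal: add FIRST(F) \ {ε} = { '(', 'd', 'num', 'y' }
    F is not nullable, so stop
From L → ( L:
  - '(' is a terminal: add '(' and stop
From L → ε:
  - ε-production, so ε ∈ FIRST(L)

Collecting: FIRST(L) = { '(', 'd', 'num', 'y', ε }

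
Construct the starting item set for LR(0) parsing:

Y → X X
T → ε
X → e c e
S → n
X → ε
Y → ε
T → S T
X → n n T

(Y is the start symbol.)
First, augment the grammar with Y' → Y
I₀ = CLOSURE({ [Y' → . Y] }):
  [Y' → . Y] has the dot before Y: add [Y → . X X], [Y → .]
  [Y → . X X] has the dot before X: add [X → . e c e], [X → .], [X → . n n T]
No further items can be added.

I₀ = { [X → . e c e], [X → . n n T], [X → .], [Y → . X X], [Y → .], [Y' → . Y] }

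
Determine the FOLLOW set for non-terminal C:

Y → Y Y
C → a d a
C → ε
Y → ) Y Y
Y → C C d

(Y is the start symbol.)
{ 'a', 'd' }

To compute FOLLOW(C), find every occurrence of C on a right-hand side N → α C β: add FIRST(β) \ {ε}, and if β is empty or nullable also add FOLLOW(N). Iterate to a fixed point.

In Y → C C d: C is followed by C d, add FIRST(C d) \ {ε} = { 'a', 'd' }
In Y → C C d: C is followed by d, add FIRST(d) \ {ε} = { 'd' }

Taking the union: FOLLOW(C) = { 'a', 'd' }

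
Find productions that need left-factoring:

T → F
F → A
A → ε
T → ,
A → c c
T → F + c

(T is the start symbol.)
Yes, T has productions with common prefix 'F'

Left-factoring is needed when two productions for the same non-terminal
share a common prefix on the right-hand side.

Productions for T:
  T → F
  T → ,
  T → F + c
Productions for A:
  A → ε
  A → c c

Found common prefix 'F' in productions for T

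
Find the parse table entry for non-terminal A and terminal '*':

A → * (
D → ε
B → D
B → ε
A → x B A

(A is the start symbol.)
To find M[A, '*'], we find productions for A where '*' is in the predict set (PREDICT(N → α) = (FIRST(α) \ {ε}) ∪ (FOLLOW(N) if α ⇒* ε)).

A → * (: PREDICT = { '*' }
  '*' is in predict set, so this production goes in M[A, '*']
A → x B A: PREDICT = { 'x' }

M[A, '*'] = A → * (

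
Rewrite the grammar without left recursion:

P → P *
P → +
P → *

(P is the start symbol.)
P → + P'
P → * P'
P' → * P'
P' → ε

P is directly left-recursive. The standard transformation for
  A → A α₁ | ... | A α_m | β₁ | ... | β_n
is
  A  → β₁ A' | ... | β_n A'
  A' → α₁ A' | ... | α_m A' | ε

P → + becomes P → + P'
P → * becomes P → * P'
P → P * becomes P' → * P'
Add P' → ε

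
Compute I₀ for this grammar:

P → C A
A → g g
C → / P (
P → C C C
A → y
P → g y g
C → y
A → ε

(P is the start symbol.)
First, augment the grammar with P' → P
I₀ = CLOSURE({ [P' → . P] }):
  [P' → . P] has the dot before P: add [P → . C A], [P → . C C C], [P → . g y g]
  [P → . C A] has the dot before C: add [C → . / P (], [C → . y]
No further items can be added.

I₀ = { [C → . / P (], [C → . y], [P → . C A], [P → . C C C], [P → . g y g], [P' → . P] }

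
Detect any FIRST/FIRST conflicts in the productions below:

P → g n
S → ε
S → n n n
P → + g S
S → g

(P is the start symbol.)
No FIRST/FIRST conflicts.

A FIRST/FIRST conflict occurs when two productions N → α and N → β for the same non-terminal have FIRST(α) ∩ FIRST(β) ≠ ∅ (with ε ∈ FIRST of a nullable right-hand side, so two nullable alternatives also conflict).

Productions for P:
  P → g n: FIRST = { 'g' }
  P → + g S: FIRST = { '+' }
Productions for S:
  S → ε: FIRST = { ε }
  S → n n n: FIRST = { 'n' }
  S → g: FIRST = { 'g' }

All alternatives of each non-terminal have pairwise disjoint FIRST sets.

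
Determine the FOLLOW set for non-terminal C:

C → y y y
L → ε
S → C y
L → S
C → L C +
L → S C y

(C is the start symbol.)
C is the start symbol, so $ ∈ FOLLOW(C).
In S → C y: C is followed by y, add FIRST(y) \ {ε} = { 'y' }
In C → L C +: C is followed by '+', add FIRST('+') \ {ε} = { '+' }
In L → S C y: C is followed by y, add FIRST(y) \ {ε} = { 'y' }

Taking the union: FOLLOW(C) = { $, '+', 'y' }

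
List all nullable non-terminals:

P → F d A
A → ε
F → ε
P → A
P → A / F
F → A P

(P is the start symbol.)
{ 'A', 'F', 'P' }

ε-productions: A → ε, F → ε
So A, F are immediately nullable.
P → A: every symbol on the right is nullable, so P is nullable too.
Every non-terminal is now nullable.
Nullable = { 'A', 'F', 'P' }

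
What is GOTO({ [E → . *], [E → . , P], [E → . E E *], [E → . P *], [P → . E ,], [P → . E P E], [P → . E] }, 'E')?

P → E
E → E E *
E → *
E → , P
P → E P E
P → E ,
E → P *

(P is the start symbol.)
{ [E → . *], [E → . , P], [E → . E E *], [E → . P *], [E → E . E *], [P → . E ,], [P → . E P E], [P → . E], [P → E . ,], [P → E . P E], [P → E .] }

GOTO(I, 'E') = CLOSURE({ [A → αX.β] : [A → α.Xβ] ∈ I, X = 'E' })

Items with dot before 'E', with the dot advanced:
  [E → . E E *] → [E → E . E *]
  [P → . E] → [P → E .]
  [P → . E ,] → [P → E . ,]
  [P → . E P E] → [P → E . P E]
Closure of the advanced items:
  [E → E . E *] has the dot before E: add [E → . E E *], [E → . *], [E → . , P], [E → . P *]
  [P → E . P E] has the dot before P: add [P → . E], [P → . E P E], [P → . E ,]

GOTO = { [E → . *], [E → . , P], [E → . E E *], [E → . P *], [E → E . E *], [P → . E ,], [P → . E P E], [P → . E], [P → E . ,], [P → E . P E], [P → E .] }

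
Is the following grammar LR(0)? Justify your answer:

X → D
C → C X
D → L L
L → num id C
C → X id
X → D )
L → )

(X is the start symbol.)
Augment with X' → X and build the canonical LR(0) collection (I0 = CLOSURE({[X' → . X]}), then GOTO on every symbol after a dot until no new states appear). It has 13 states:
  I0: { [D → . L L], [L → . )], [L → . num id C], [X → . D )], [X → . D], [X' → . X] }  — shift
  I1: { [L → ) .] }  — reduce
  I2: { [X → D . )], [X → D .] }  — shift, reduce
  I3: { [D → L . L], [L → . )], [L → . num id C] }  — shift
  I4: { [X' → X .] }  — accept
  I5: { [L → num . id C] }  — shift
  I6: { [C → . C X], [C → . X id], [D → . L L], [L → . )], [L → . num id C], [L → num id . C], [X → . D )], [X → . D] }  — shift
  I7: { [C → C . X], [D → . L L], [L → . )], [L → . num id C], [L → num id C .], [X → . D )], [X → . D] }  — shift, reduce
  I8: { [C → X . id] }  — shift
  I9: { [C → X id .] }  — reduce
  I10: { [C → C X .] }  — reduce
  I11: { [D → L L .] }  — reduce
  I12: { [X → D ) .] }  — reduce

Conflict in state I2:
  Shift-reduce conflict between [X → D .] and [X → D . )]
So the grammar is NOT LR(0).

Answer: No. Shift-reduce conflict between [X → D .] and [X → D . )]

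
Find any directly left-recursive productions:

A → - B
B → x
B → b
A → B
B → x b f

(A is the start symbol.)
A → - B: starts with '-'
B → x: starts with x
B → b: starts with b
A → B: starts with B
B → x b f: starts with x

No direct left recursion found.

Answer: No direct left recursion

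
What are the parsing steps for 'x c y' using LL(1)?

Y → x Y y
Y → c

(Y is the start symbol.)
Stack is shown with the top on the left.

Stack    Input    Action
------------------------
Y $      x c y $  output Y → x Y y
x Y y $  x c y $  match 'x'
Y y $    c y $    output Y → c
c y $    c y $    match 'c'
y $      y $      match 'y'
$        $        accept

The string is accepted.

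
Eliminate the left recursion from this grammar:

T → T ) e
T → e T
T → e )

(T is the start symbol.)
T is directly left-recursive. The standard transformation for
  A → A α₁ | ... | A α_m | β₁ | ... | β_n
is
  A  → β₁ A' | ... | β_n A'
  A' → α₁ A' | ... | α_m A' | ε

T → e T becomes T → e T T'
T → e ) becomes T → e ) T'
T → T ) e becomes T' → ) e T'
Add T' → ε

Resulting grammar:
T → e T T'
T → e ) T'
T' → ) e T'
T' → ε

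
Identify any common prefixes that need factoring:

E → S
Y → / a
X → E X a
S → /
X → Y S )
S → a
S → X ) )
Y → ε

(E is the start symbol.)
Left-factoring is needed when two productions for the same non-terminal
share a common prefix on the right-hand side.

Productions for Y:
  Y → / a
  Y → ε
Productions for X:
  X → E X a
  X → Y S )
Productions for S:
  S → /
  S → a
  S → X ) )

No common prefixes found.

Answer: No, left-factoring is not needed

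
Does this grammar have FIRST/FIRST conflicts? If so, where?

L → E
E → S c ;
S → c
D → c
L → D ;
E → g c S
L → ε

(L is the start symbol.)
Yes. L → E / L → D ';' on { 'c' }

A FIRST/FIRST conflict occurs when two productions N → α and N → β for the same non-terminal have FIRST(α) ∩ FIRST(β) ≠ ∅ (with ε ∈ FIRST of a nullable right-hand side, so two nullable alternatives also conflict).

FIRST sets of the non-terminals at (or reachable through a nullable prefix from) the front of some alternative:
  FIRST(E) = { 'c', 'g' }
  FIRST(D) = { 'c' }
  FIRST(S) = { 'c' }

Productions for L:
  L → E: FIRST = { 'c', 'g' }
  L → D ;: FIRST = { 'c' }
  L → ε: FIRST = { ε }
Productions for E:
  E → S c ;: FIRST = { 'c' }
  E → g c S: FIRST = { 'g' }
S, D have only one production, so no FIRST/FIRST conflict is possible there.

Conflict for L: L → E and L → D ;
  Overlap: { 'c' }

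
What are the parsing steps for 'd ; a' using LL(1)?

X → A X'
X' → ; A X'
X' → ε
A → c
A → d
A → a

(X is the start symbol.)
Stack is shown with the top on the left.

Stack     Input    Action
-------------------------
X $       d ; a $  output X → A X'
A X' $    d ; a $  output A → d
d X' $    d ; a $  match 'd'
X' $      ; a $    output X' → ; A X'
; A X' $  ; a $    match ';'
A X' $    a $      output A → a
a X' $    a $      match 'a'
X' $      $        output X' → ε
$         $        accept

The string is accepted.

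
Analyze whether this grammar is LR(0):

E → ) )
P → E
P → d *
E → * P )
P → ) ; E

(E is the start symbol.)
A grammar is LR(0) if no state in the canonical LR(0) collection has:
  - both a shift item (dot before a terminal) and a complete item (shift-reduce conflict), or
  - two or more complete items (reduce-reduce conflict; the accept item [E' → E .] counts as a complete item here).

Augment with E' → E and build the canonical LR(0) collection (I0 = CLOSURE({[E' → . E]}), then GOTO on every symbol after a dot until no new states appear). It has 13 states:
  I0: { [E → . ) )], [E → . * P )], [E' → . E] }  — shift
  I1: { [E → ) . )] }  — shift
  I2: { [E → * . P )], [E → . ) )], [E → . * P )], [P → . ) ; E], [P → . E], [P → . d *] }  — shift
  I3: { [E' → E .] }  — accept
  I4: { [E → ) . )], [P → ) . ; E] }  — shift
  I5: { [P → E .] }  — reduce
  I6: { [E → * P . )] }  — shift
  I7: { [P → d . *] }  — shift
  I8: { [P → d * .] }  — reduce
  I9: { [E → * P ) .] }  — reduce
  I10: { [E → ) ) .] }  — reduce
  I11: { [E → . ) )], [E → . * P )], [P → ) ; . E] }  — shift
  I12: { [P → ) ; E .] }  — reduce

Every state is either a pure shift/goto state or contains exactly one complete item and nothing to shift — no conflicts. The grammar is LR(0).

Answer: Yes, the grammar is LR(0)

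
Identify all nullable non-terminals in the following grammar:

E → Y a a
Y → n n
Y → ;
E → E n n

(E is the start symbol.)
None

There are no ε-productions, so no non-terminal can derive ε.
No non-terminals are nullable.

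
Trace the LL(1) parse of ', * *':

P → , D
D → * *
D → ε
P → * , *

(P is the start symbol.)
Stack is shown with the top on the left.

Stack  Input    Action
----------------------
P $    , * * $  output P → , D
, D $  , * * $  match ','
D $    * * $    output D → * *
* * $  * * $    match '*'
* $    * $      match '*'
$      $        accept

The string is accepted.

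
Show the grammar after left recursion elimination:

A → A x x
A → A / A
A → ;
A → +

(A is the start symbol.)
A → ; A'
A → + A'
A' → x x A'
A' → / A A'
A' → ε

A is directly left-recursive. The standard transformation for
  A → A α₁ | ... | A α_m | β₁ | ... | β_n
is
  A  → β₁ A' | ... | β_n A'
  A' → α₁ A' | ... | α_m A' | ε

A → ; becomes A → ; A'
A → + becomes A → + A'
A → A x x becomes A' → x x A'
A → A / A becomes A' → / A A'
Add A' → ε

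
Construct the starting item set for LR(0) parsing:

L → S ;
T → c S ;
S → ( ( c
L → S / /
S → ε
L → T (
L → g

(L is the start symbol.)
First, augment the grammar with L' → L
I₀ = CLOSURE({ [L' → . L] }):
  [L' → . L] has the dot before L: add [L → . S ;], [L → . S / /], [L → . T (], [L → . g]
  [L → . S ;] has the dot before S: add [S → . ( ( c], [S → .]
  [L → . T (] has the dot before T: add [T → . c S ;]
No further items can be added.

I₀ = { [L → . S / /], [L → . S ;], [L → . T (], [L → . g], [L' → . L], [S → . ( ( c], [S → .], [T → . c S ;] }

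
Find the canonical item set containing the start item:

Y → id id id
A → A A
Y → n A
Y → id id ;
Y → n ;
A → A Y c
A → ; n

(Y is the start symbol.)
First, augment the grammar with Y' → Y
I₀ = CLOSURE({ [Y' → . Y] }):
  [Y' → . Y] has the dot before Y: add [Y → . id id id], [Y → . n A], [Y → . id id ;], [Y → . n ;]
No further items can be added.

I₀ = { [Y → . id id ;], [Y → . id id id], [Y → . n ;], [Y → . n A], [Y' → . Y] }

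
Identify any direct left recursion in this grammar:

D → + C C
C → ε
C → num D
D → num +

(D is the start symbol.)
No direct left recursion

Direct left recursion occurs when N → N α for some non-terminal N (the right-hand side begins with the left-hand side itself).

D → + C C: starts with '+'
C → ε: starts with ε
C → num D: starts with num
D → num +: starts with num

No direct left recursion found.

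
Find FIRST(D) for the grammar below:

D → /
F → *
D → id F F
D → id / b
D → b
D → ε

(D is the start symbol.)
{ '/', 'b', 'id', ε }

To compute FIRST(D), examine every production with D on the left-hand side, reading each right-hand side left to right until a non-nullable symbol is reached.

From D → /:
  - '/' is a terminal: add '/' and stop
From D → id F F:
  - id is a terminal: add 'id' and stop
From D → id / b:
  - id is a terminal: add 'id' and stop
From D → b:
  - b is a terminal: add 'b' and stop
From D → ε:
  - ε-production, so ε ∈ FIRST(D)

Collecting: FIRST(D) = { '/', 'b', 'id', ε }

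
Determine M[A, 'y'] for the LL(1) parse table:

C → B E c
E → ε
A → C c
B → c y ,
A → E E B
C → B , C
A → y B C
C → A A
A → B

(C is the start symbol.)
To find M[A, 'y'], we find productions for A where 'y' is in the predict set (PREDICT(N → α) = (FIRST(α) \ {ε}) ∪ (FOLLOW(N) if α ⇒* ε)).

Relevant sets:
  FIRST(C) = { 'c', 'y' }
  FIRST(E) = { ε }
  FIRST(B) = { 'c' }

A → C c: PREDICT = { 'c', 'y' }
  'y' is in predict set, so this production goes in M[A, 'y']
A → E E B: PREDICT = { 'c' }
A → y B C: PREDICT = { 'y' }
  'y' is in predict set, so this production goes in M[A, 'y']
A → B: PREDICT = { 'c' }

M[A, 'y'] = A → C c, A → y B C  (a multiply-defined cell — the grammar is not LL(1))

Answer: A → C c, A → y B C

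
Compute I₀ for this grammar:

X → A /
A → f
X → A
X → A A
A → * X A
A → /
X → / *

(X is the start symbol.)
First, augment the grammar with X' → X
I₀ = CLOSURE({ [X' → . X] }):
  [X' → . X] has the dot before X: add [X → . A /], [X → . A], [X → . A A], [X → . / *]
  [X → . A /] has the dot before A: add [A → . f], [A → . * X A], [A → . /]
No further items can be added.

I₀ = { [A → . * X A], [A → . /], [A → . f], [X → . / *], [X → . A /], [X → . A A], [X → . A], [X' → . X] }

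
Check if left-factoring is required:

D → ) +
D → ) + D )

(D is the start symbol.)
Yes, D has productions with common prefix ') +'

Left-factoring is needed when two productions for the same non-terminal
share a common prefix on the right-hand side.

Productions for D:
  D → ) +
  D → ) + D )

Found common prefix ') +' in productions for D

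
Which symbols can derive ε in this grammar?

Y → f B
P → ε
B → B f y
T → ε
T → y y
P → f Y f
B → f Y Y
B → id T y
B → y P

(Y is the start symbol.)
{ 'P', 'T' }

ε-productions: P → ε, T → ε
So P, T are immediately nullable.
No further non-terminal can be added: every production for the remaining non-terminals contains a terminal or a non-nullable non-terminal.
Nullable = { 'P', 'T' }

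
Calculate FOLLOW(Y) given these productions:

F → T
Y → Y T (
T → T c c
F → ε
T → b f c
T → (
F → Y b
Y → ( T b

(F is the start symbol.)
{ '(', 'b' }

To compute FOLLOW(Y), find every occurrence of Y on a right-hand side N → α Y β: add FIRST(β) \ {ε}, and if β is empty or nullable also add FOLLOW(N). Iterate to a fixed point.

In Y → Y T (: Y is followed by T '(', add FIRST(T '(') \ {ε} = { '(', 'b' }
In F → Y b: Y is followed by b, add FIRST(b) \ {ε} = { 'b' }

Taking the union: FOLLOW(Y) = { '(', 'b' }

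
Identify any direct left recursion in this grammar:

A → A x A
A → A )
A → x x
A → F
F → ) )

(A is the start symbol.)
Direct left recursion occurs when N → N α for some non-terminal N (the right-hand side begins with the left-hand side itself).

A → A x A: LEFT RECURSIVE (starts with A)
A → A ): LEFT RECURSIVE (starts with A)
A → x x: starts with x
A → F: starts with F
F → ) ): starts with ')'

The grammar has direct left recursion on: A.

Answer: Yes, A is left-recursive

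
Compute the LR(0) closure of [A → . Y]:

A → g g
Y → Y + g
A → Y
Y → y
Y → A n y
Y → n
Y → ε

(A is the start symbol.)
{ [A → . Y], [A → . g g], [Y → . A n y], [Y → . Y + g], [Y → . n], [Y → . y], [Y → .] }

Start with: [A → . Y]
  [A → . Y] has the dot before Y: add [Y → . Y + g], [Y → . y], [Y → . A n y], [Y → . n], [Y → .]
  [Y → . A n y] has the dot before A: add [A → . g g]
No further items can be added.

CLOSURE = { [A → . Y], [A → . g g], [Y → . A n y], [Y → . Y + g], [Y → . n], [Y → . y], [Y → .] }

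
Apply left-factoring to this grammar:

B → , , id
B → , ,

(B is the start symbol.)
Left-factoring transforms A → αβ₁ | αβ₂ into A → αA' and A' → β₁ | β₂
(α is the longest common prefix among the alternatives). Repeat until
no nonterminal has two alternatives with a common prefix.

Round 1: B has alternatives sharing prefix ', ,'. Introduce B': B → , , B'
  Add: B' → id
  Add: B' → ε

No remaining common prefixes — done.

Resulting grammar:
B → , , B'
B' → id
B' → ε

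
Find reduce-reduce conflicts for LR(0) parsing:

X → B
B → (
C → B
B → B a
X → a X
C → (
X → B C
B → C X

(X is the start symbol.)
Yes — I1: [B → ( .] vs [C → ( .]; I2: [C → B .] vs [X → B .]

Augment with X' → X and build the canonical LR(0) collection (I0 = CLOSURE({[X' → . X]}), then GOTO on every symbol after a dot until no new states appear). It has 11 states:
  I0: { [B → . (], [B → . B a], [B → . C X], [C → . (], [C → . B], [X → . B C], [X → . B], [X → . a X], [X' → . X] }  — shift
  I1: { [B → ( .], [C → ( .] }  — 2 reduces
  I2: { [B → . (], [B → . B a], [B → . C X], [B → B . a], [C → . (], [C → . B], [C → B .], [X → B . C], [X → B .] }  — shift, 2 reduces
  I3: { [B → . (], [B → . B a], [B → . C X], [B → C . X], [C → . (], [C → . B], [X → . B C], [X → . B], [X → . a X] }  — shift
  I4: { [X' → X .] }  — accept
  I5: { [B → . (], [B → . B a], [B → . C X], [C → . (], [C → . B], [X → . B C], [X → . B], [X → . a X], [X → a . X] }  — shift
  I6: { [X → a X .] }  — reduce
  I7: { [B → C X .] }  — reduce
  I8: { [B → B . a], [C → B .] }  — shift, reduce
  I9: { [B → . (], [B → . B a], [B → . C X], [B → C . X], [C → . (], [C → . B], [X → . B C], [X → . B], [X → . a X], [X → B C .] }  — shift, reduce
  I10: { [B → B a .] }  — reduce

I1 contains complete items [B → ( .], [C → ( .] — reduce-reduce conflict.
I2 contains complete items [C → B .], [X → B .] — reduce-reduce conflict.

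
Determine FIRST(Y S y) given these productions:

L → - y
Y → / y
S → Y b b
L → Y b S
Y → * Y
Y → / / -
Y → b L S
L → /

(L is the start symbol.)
{ '*', '/', 'b' }

FIRST sets of the non-terminals involved (from the grammar, by fixed-point iteration):
  FIRST(Y) = { '*', '/', 'b' }

To compute FIRST(Y S y), process the symbols left to right:
Symbol Y is a non-terminal. Add FIRST(Y) \ {ε} = { '*', '/', 'b' }
Y is not nullable (ε ∉ FIRST(Y)), so stop here.
FIRST(Y S y) = { '*', '/', 'b' }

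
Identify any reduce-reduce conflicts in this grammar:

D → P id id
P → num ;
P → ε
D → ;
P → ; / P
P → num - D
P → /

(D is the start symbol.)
No reduce-reduce conflicts

A reduce-reduce conflict occurs when an LR(0) state has two complete items [A → α .] and [B → β .] — both call for a reduction, and with no lookahead the parser cannot choose between them.

Augment with D' → D and build the canonical LR(0) collection (I0 = CLOSURE({[D' → . D]}), then GOTO on every symbol after a dot until no new states appear). It has 14 states:
  I0: { [D → . ;], [D → . P id id], [D' → . D], [P → . /], [P → . ; / P], [P → . num - D], [P → . num ;], [P → .] }  — shift, reduce
  I1: { [P → / .] }  — reduce
  I2: { [D → ; .], [P → ; . / P] }  — shift, reduce
  I3: { [D' → D .] }  — accept
  I4: { [D → P . id id] }  — shift
  I5: { [P → num . - D], [P → num . ;] }  — shift
  I6: { [D → . ;], [D → . P id id], [P → . /], [P → . ; / P], [P → . num - D], [P → . num ;], [P → .], [P → num - . D] }  — shift, reduce
  I7: { [P → num ; .] }  — reduce
  I8: { [P → num - D .] }  — reduce
  I9: { [D → P id . id] }  — shift
  I10: { [D → P id id .] }  — reduce
  I11: { [P → . /], [P → . ; / P], [P → . num - D], [P → . num ;], [P → .], [P → ; / . P] }  — shift, reduce
  I12: { [P → ; . / P] }  — shift
  I13: { [P → ; / P .] }  — reduce

No state contains more than one complete item.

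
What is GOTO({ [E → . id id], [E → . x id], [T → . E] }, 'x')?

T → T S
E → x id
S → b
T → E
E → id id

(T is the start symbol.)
{ [E → x . id] }

GOTO(I, 'x') = CLOSURE({ [A → αX.β] : [A → α.Xβ] ∈ I, X = 'x' })

Items with dot before 'x', with the dot advanced:
  [E → . x id] → [E → x . id]
Closure adds nothing (no advanced item has the dot before a non-terminal).

GOTO = { [E → x . id] }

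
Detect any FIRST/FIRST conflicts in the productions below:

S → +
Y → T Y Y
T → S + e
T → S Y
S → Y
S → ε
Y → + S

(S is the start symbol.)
Yes. S → '+' / S → Y on { '+' }; Y → T Y Y / Y → '+' S on { '+' }; T → S '+' e / T → S Y on { '+' }

A FIRST/FIRST conflict occurs when two productions N → α and N → β for the same non-terminal have FIRST(α) ∩ FIRST(β) ≠ ∅ (with ε ∈ FIRST of a nullable right-hand side, so two nullable alternatives also conflict).

FIRST sets of the non-terminals at (or reachable through a nullable prefix from) the front of some alternative:
  FIRST(Y) = { '+' }
  FIRST(T) = { '+' }
  FIRST(S) = { '+', ε }

Productions for S:
  S → +: FIRST = { '+' }
  S → Y: FIRST = { '+' }
  S → ε: FIRST = { ε }
Productions for Y:
  Y → T Y Y: FIRST = { '+' }
  Y → + S: FIRST = { '+' }
Productions for T:
  T → S + e: FIRST = { '+' }
  T → S Y: FIRST = { '+' }

Conflict for S: S → + and S → Y
  Overlap: { '+' }
Conflict for Y: Y → T Y Y and Y → + S
  Overlap: { '+' }
Conflict for T: T → S + e and T → S Y
  Overlap: { '+' }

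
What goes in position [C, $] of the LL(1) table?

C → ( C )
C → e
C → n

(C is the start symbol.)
Empty (error entry)

To find M[C, $], we find productions for C where $ is in the predict set (PREDICT(N → α) = (FIRST(α) \ {ε}) ∪ (FOLLOW(N) if α ⇒* ε)).

C → ( C ): PREDICT = { '(' }
C → e: PREDICT = { 'e' }
C → n: PREDICT = { 'n' }

M[C, $] is empty (no production applies)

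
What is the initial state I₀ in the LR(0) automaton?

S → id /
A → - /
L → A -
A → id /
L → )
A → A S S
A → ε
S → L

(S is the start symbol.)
First, augment the grammar with S' → S
I₀ = CLOSURE({ [S' → . S] }):
  [S' → . S] has the dot before S: add [S → . id /], [S → . L]
  [S → . L] has the dot before L: add [L → . A -], [L → . )]
  [L → . A -] has the dot before A: add [A → . - /], [A → . id /], [A → . A S S], [A → .]
No further items can be added.

I₀ = { [A → . - /], [A → . A S S], [A → . id /], [A → .], [L → . )], [L → . A -], [S → . L], [S → . id /], [S' → . S] }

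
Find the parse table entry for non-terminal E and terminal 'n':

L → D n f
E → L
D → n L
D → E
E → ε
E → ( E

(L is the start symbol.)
To find M[E, 'n'], we find productions for E where 'n' is in the predict set (PREDICT(N → α) = (FIRST(α) \ {ε}) ∪ (FOLLOW(N) if α ⇒* ε)).

Relevant sets:
  FIRST(L) = { '(', 'n' }
  FOLLOW(E) = { 'n' }

E → L: PREDICT = { '(', 'n' }
  'n' is in predict set, so this production goes in M[E, 'n']
E → ε: PREDICT = { 'n' }
  'n' is in predict set, so this production goes in M[E, 'n']
E → ( E: PREDICT = { '(' }

M[E, 'n'] = E → L, E → ε  (a multiply-defined cell — the grammar is not LL(1))

Answer: E → L, E → ε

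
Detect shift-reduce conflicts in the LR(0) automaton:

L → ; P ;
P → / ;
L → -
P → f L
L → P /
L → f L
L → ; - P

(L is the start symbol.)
Augment with L' → L and build the canonical LR(0) collection (I0 = CLOSURE({[L' → . L]}), then GOTO on every symbol after a dot until no new states appear). It has 16 states:
  I0: { [L → . -], [L → . ; - P], [L → . ; P ;], [L → . P /], [L → . f L], [L' → . L], [P → . / ;], [P → . f L] }  — shift
  I1: { [L → - .] }  — reduce
  I2: { [P → / . ;] }  — shift
  I3: { [L → ; . - P], [L → ; . P ;], [P → . / ;], [P → . f L] }  — shift
  I4: { [L' → L .] }  — accept
  I5: { [L → P . /] }  — shift
  I6: { [L → . -], [L → . ; - P], [L → . ; P ;], [L → . P /], [L → . f L], [L → f . L], [P → . / ;], [P → . f L], [P → f . L] }  — shift
  I7: { [L → f L .], [P → f L .] }  — 2 reduces
  I8: { [L → P / .] }  — reduce
  I9: { [L → ; - . P], [P → . / ;], [P → . f L] }  — shift
  I10: { [L → ; P . ;] }  — shift
  I11: { [L → . -], [L → . ; - P], [L → . ; P ;], [L → . P /], [L → . f L], [P → . / ;], [P → . f L], [P → f . L] }  — shift
  I12: { [P → f L .] }  — reduce
  I13: { [L → ; P ; .] }  — reduce
  I14: { [L → ; - P .] }  — reduce
  I15: { [P → / ; .] }  — reduce

No state contains both a complete item and a shift item.

Answer: No shift-reduce conflicts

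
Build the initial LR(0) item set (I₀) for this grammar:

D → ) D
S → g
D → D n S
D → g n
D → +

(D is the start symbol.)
{ [D → . ) D], [D → . +], [D → . D n S], [D → . g n], [D' → . D] }

First, augment the grammar with D' → D
I₀ = CLOSURE({ [D' → . D] }):
  [D' → . D] has the dot before D: add [D → . ) D], [D → . D n S], [D → . g n], [D → . +]
No further items can be added.

I₀ = { [D → . ) D], [D → . +], [D → . D n S], [D → . g n], [D' → . D] }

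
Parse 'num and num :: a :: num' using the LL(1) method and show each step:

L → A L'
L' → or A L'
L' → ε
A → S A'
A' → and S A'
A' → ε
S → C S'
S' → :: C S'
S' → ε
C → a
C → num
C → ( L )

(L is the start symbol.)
LL(1) parsing maintains a stack (initially the start symbol over $) and the input. At each step: if the stack top is a terminal, match it against the current input token; if it is a non-terminal N, replace it with the RHS of M[N, lookahead] (the unique production whose predict set contains the lookahead).

Stack is shown with the top on the left.

Stack            Input                      Action
--------------------------------------------------
L $              num and num :: a :: num $  output L → A L'
A L' $           num and num :: a :: num $  output A → S A'
S A' L' $        num and num :: a :: num $  output S → C S'
C S' A' L' $     num and num :: a :: num $  output C → num
num S' A' L' $   num and num :: a :: num $  match 'num'
S' A' L' $       and num :: a :: num $      output S' → ε
A' L' $          and num :: a :: num $      output A' → and S A'
and S A' L' $    and num :: a :: num $      match 'and'
S A' L' $        num :: a :: num $          output S → C S'
C S' A' L' $     num :: a :: num $          output C → num
num S' A' L' $   num :: a :: num $          match 'num'
S' A' L' $       :: a :: num $              output S' → :: C S'
:: C S' A' L' $  :: a :: num $              match '::'
C S' A' L' $     a :: num $                 output C → a
a S' A' L' $     a :: num $                 match 'a'
S' A' L' $       :: num $                   output S' → :: C S'
:: C S' A' L' $  :: num $                   match '::'
C S' A' L' $     num $                      output C → num
num S' A' L' $   num $                      match 'num'
S' A' L' $       $                          output S' → ε
A' L' $          $                          output A' → ε
L' $             $                          output L' → ε
$                $                          accept

The string is accepted.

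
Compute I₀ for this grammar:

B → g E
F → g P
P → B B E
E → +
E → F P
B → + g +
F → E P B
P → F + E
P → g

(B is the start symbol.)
First, augment the grammar with B' → B
I₀ = CLOSURE({ [B' → . B] }):
  [B' → . B] has the dot before B: add [B → . g E], [B → . + g +]
No further items can be added.

I₀ = { [B → . + g +], [B → . g E], [B' → . B] }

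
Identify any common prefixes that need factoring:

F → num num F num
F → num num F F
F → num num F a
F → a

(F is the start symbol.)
Yes, F has productions with common prefix 'num num F'

Left-factoring is needed when two productions for the same non-terminal
share a common prefix on the right-hand side.

Productions for F:
  F → num num F num
  F → num num F F
  F → num num F a
  F → a

Found common prefix 'num num F' in productions for F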